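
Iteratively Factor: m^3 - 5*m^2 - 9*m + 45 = (m + 3)*(m^2 - 8*m + 15) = (m - 5)*(m + 3)*(m - 3)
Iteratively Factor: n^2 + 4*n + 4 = (n + 2)*(n + 2)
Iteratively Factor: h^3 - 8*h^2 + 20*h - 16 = (h - 2)*(h^2 - 6*h + 8) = (h - 2)^2*(h - 4)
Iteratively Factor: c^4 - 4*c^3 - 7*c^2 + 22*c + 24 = (c - 3)*(c^3 - c^2 - 10*c - 8) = (c - 3)*(c + 1)*(c^2 - 2*c - 8) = (c - 4)*(c - 3)*(c + 1)*(c + 2)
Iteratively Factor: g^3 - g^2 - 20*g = (g - 5)*(g^2 + 4*g) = (g - 5)*(g + 4)*(g)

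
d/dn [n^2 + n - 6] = 2*n + 1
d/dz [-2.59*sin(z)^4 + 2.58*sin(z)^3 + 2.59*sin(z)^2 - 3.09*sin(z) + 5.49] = 1.295*sin(4*z) - 1.155*cos(z) - 1.935*cos(3*z)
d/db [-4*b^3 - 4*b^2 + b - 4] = -12*b^2 - 8*b + 1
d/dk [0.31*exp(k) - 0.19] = 0.31*exp(k)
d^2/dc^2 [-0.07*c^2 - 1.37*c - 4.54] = -0.140000000000000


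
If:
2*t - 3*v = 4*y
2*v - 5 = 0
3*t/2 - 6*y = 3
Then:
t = 11/2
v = 5/2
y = 7/8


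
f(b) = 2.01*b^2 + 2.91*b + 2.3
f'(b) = 4.02*b + 2.91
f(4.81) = 62.80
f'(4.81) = 22.25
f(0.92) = 6.68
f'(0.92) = 6.61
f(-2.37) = 6.69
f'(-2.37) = -6.62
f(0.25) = 3.15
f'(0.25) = 3.92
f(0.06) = 2.48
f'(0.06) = 3.15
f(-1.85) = 3.80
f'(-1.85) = -4.53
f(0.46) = 4.06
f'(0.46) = 4.76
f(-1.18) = 1.66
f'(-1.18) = -1.83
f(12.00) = 326.66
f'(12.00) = 51.15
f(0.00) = 2.30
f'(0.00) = 2.91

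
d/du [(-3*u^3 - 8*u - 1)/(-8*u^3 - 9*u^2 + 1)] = (27*u^4 - 128*u^3 - 105*u^2 - 18*u - 8)/(64*u^6 + 144*u^5 + 81*u^4 - 16*u^3 - 18*u^2 + 1)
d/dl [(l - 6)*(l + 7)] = 2*l + 1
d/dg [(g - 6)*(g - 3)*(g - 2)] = 3*g^2 - 22*g + 36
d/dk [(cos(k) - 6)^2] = 2*(6 - cos(k))*sin(k)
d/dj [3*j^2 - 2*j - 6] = 6*j - 2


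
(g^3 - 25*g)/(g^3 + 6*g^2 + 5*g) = (g - 5)/(g + 1)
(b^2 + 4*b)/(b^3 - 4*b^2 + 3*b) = (b + 4)/(b^2 - 4*b + 3)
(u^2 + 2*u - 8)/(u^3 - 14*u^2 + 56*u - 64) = (u + 4)/(u^2 - 12*u + 32)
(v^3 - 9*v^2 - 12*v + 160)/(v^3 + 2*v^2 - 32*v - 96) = (v^2 - 13*v + 40)/(v^2 - 2*v - 24)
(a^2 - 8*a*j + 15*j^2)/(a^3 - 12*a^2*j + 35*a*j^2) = (a - 3*j)/(a*(a - 7*j))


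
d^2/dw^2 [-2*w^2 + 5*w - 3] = -4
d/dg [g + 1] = 1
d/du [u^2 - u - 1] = 2*u - 1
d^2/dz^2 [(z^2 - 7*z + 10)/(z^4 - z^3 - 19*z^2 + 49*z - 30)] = 2*(3*z^5 - 27*z^4 - 22*z^3 + 150*z^2 + 435*z - 1115)/(z^9 + 3*z^8 - 48*z^7 - 56*z^6 + 906*z^5 - 618*z^4 - 5768*z^3 + 13680*z^2 - 11475*z + 3375)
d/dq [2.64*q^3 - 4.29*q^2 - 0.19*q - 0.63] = 7.92*q^2 - 8.58*q - 0.19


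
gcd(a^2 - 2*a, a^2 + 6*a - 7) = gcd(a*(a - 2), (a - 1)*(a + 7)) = 1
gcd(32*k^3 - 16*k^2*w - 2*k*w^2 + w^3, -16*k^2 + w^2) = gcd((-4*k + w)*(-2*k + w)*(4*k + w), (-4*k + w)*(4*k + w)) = -16*k^2 + w^2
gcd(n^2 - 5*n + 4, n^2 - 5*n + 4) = n^2 - 5*n + 4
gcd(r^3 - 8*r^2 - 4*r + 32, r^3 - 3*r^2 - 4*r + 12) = r^2 - 4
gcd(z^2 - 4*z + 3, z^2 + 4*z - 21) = z - 3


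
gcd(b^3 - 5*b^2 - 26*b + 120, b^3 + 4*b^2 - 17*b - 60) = b^2 + b - 20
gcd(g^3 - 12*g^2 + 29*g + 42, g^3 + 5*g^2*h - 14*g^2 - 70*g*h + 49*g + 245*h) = g - 7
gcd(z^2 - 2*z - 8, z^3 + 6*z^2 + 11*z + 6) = z + 2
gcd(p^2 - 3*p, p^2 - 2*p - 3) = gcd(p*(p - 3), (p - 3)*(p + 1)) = p - 3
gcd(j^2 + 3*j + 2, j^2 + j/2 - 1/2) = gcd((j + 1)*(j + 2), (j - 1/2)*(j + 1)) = j + 1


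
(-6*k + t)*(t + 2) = -6*k*t - 12*k + t^2 + 2*t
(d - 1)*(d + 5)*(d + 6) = d^3 + 10*d^2 + 19*d - 30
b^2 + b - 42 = (b - 6)*(b + 7)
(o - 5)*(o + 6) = o^2 + o - 30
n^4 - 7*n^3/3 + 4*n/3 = n*(n - 2)*(n - 1)*(n + 2/3)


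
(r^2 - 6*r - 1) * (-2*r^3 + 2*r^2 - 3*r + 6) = -2*r^5 + 14*r^4 - 13*r^3 + 22*r^2 - 33*r - 6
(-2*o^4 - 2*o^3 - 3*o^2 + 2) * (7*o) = -14*o^5 - 14*o^4 - 21*o^3 + 14*o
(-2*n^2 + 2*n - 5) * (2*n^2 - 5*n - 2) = -4*n^4 + 14*n^3 - 16*n^2 + 21*n + 10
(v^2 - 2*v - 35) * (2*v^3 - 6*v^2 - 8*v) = 2*v^5 - 10*v^4 - 66*v^3 + 226*v^2 + 280*v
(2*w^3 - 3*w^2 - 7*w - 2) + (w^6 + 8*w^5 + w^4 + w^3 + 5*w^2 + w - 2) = w^6 + 8*w^5 + w^4 + 3*w^3 + 2*w^2 - 6*w - 4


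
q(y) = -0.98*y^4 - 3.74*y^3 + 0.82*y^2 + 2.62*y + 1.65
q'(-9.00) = 1936.72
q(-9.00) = -3658.83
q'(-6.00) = 435.58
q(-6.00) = -446.79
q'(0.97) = -9.92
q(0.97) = 0.68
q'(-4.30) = 99.78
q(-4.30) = -32.14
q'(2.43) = -115.90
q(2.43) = -74.98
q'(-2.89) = -1.21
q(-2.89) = 22.84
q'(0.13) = 2.63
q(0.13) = 2.00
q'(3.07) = -211.52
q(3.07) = -177.85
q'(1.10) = -14.37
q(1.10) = -0.89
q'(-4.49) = 123.89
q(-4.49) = -53.34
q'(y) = -3.92*y^3 - 11.22*y^2 + 1.64*y + 2.62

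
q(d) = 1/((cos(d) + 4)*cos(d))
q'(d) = sin(d)/((cos(d) + 4)*cos(d)^2) + sin(d)/((cos(d) + 4)^2*cos(d)) = 2*(cos(d) + 2)*sin(d)/((cos(d) + 4)^2*cos(d)^2)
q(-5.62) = 0.27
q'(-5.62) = 0.24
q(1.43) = 1.72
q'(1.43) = 12.55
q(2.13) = -0.54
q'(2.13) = 0.74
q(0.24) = 0.21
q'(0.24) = 0.06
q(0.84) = 0.32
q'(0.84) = 0.41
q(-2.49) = -0.39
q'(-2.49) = -0.23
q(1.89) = -0.86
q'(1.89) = 2.39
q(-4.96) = 0.96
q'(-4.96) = 4.02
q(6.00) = 0.21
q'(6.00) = -0.07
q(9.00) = -0.36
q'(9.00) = 0.11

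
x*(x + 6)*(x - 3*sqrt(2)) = x^3 - 3*sqrt(2)*x^2 + 6*x^2 - 18*sqrt(2)*x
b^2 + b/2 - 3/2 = (b - 1)*(b + 3/2)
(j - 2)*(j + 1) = j^2 - j - 2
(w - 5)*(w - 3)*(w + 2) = w^3 - 6*w^2 - w + 30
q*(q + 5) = q^2 + 5*q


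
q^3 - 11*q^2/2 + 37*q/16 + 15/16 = (q - 5)*(q - 3/4)*(q + 1/4)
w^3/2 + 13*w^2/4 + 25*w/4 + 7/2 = (w/2 + 1)*(w + 1)*(w + 7/2)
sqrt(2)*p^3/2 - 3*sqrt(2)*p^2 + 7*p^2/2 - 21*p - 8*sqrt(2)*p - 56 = (p - 8)*(p + 7*sqrt(2)/2)*(sqrt(2)*p/2 + sqrt(2))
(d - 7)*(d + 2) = d^2 - 5*d - 14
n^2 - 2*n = n*(n - 2)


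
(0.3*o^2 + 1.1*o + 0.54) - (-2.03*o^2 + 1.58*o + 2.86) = 2.33*o^2 - 0.48*o - 2.32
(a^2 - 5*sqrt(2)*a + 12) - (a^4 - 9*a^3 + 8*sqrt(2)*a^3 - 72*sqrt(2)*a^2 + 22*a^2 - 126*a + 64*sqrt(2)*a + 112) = -a^4 - 8*sqrt(2)*a^3 + 9*a^3 - 21*a^2 + 72*sqrt(2)*a^2 - 69*sqrt(2)*a + 126*a - 100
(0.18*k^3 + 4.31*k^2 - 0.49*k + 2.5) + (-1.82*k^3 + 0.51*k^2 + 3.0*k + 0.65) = -1.64*k^3 + 4.82*k^2 + 2.51*k + 3.15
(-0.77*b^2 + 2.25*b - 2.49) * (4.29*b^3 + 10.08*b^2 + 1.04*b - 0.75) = -3.3033*b^5 + 1.8909*b^4 + 11.1971*b^3 - 22.1817*b^2 - 4.2771*b + 1.8675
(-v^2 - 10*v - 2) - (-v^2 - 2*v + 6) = -8*v - 8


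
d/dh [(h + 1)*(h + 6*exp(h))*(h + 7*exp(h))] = 13*h^2*exp(h) + 3*h^2 + 84*h*exp(2*h) + 39*h*exp(h) + 2*h + 126*exp(2*h) + 13*exp(h)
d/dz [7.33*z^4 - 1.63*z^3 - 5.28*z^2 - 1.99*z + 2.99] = 29.32*z^3 - 4.89*z^2 - 10.56*z - 1.99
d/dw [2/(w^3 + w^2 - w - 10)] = 2*(-3*w^2 - 2*w + 1)/(w^3 + w^2 - w - 10)^2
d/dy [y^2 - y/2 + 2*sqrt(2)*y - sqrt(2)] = 2*y - 1/2 + 2*sqrt(2)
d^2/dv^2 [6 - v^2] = -2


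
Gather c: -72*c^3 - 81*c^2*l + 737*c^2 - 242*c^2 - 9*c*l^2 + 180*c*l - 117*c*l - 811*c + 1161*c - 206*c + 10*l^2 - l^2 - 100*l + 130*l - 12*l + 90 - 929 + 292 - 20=-72*c^3 + c^2*(495 - 81*l) + c*(-9*l^2 + 63*l + 144) + 9*l^2 + 18*l - 567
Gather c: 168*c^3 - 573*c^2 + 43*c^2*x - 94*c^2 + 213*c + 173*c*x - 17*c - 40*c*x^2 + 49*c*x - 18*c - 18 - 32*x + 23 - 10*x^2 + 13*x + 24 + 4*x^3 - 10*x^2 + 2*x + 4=168*c^3 + c^2*(43*x - 667) + c*(-40*x^2 + 222*x + 178) + 4*x^3 - 20*x^2 - 17*x + 33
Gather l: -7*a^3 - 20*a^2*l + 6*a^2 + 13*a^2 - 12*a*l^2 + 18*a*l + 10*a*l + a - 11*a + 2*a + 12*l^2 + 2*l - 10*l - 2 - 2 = -7*a^3 + 19*a^2 - 8*a + l^2*(12 - 12*a) + l*(-20*a^2 + 28*a - 8) - 4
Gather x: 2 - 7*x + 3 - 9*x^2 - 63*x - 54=-9*x^2 - 70*x - 49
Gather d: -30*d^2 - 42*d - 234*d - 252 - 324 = -30*d^2 - 276*d - 576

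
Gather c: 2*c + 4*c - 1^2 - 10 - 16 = 6*c - 27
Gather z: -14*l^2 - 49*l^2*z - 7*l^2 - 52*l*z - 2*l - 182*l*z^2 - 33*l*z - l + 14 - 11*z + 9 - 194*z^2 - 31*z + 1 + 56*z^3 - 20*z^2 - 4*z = -21*l^2 - 3*l + 56*z^3 + z^2*(-182*l - 214) + z*(-49*l^2 - 85*l - 46) + 24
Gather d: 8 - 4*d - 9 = -4*d - 1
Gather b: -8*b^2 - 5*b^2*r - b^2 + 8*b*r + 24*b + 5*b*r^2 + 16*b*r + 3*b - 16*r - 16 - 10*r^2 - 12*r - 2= b^2*(-5*r - 9) + b*(5*r^2 + 24*r + 27) - 10*r^2 - 28*r - 18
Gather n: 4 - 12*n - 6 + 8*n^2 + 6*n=8*n^2 - 6*n - 2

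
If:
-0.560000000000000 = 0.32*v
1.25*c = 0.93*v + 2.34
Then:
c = 0.57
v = -1.75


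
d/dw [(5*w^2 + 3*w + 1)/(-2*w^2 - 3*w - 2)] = (-9*w^2 - 16*w - 3)/(4*w^4 + 12*w^3 + 17*w^2 + 12*w + 4)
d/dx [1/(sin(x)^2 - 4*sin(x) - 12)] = 2*(2 - sin(x))*cos(x)/((sin(x) - 6)^2*(sin(x) + 2)^2)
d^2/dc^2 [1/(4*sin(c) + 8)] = (2*sin(c) + cos(c)^2 + 1)/(4*(sin(c) + 2)^3)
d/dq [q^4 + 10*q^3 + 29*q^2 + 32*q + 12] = 4*q^3 + 30*q^2 + 58*q + 32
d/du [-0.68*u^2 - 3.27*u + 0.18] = -1.36*u - 3.27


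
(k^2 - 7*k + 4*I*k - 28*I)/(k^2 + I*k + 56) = (k^2 + k*(-7 + 4*I) - 28*I)/(k^2 + I*k + 56)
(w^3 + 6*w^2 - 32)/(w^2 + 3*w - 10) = (w^2 + 8*w + 16)/(w + 5)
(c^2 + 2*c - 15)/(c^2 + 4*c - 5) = (c - 3)/(c - 1)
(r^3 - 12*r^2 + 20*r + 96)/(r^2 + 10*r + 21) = (r^3 - 12*r^2 + 20*r + 96)/(r^2 + 10*r + 21)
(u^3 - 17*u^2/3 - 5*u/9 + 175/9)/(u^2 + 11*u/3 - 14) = (3*u^2 - 10*u - 25)/(3*(u + 6))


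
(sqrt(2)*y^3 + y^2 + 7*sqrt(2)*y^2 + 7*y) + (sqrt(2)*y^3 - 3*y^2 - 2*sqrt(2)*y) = 2*sqrt(2)*y^3 - 2*y^2 + 7*sqrt(2)*y^2 - 2*sqrt(2)*y + 7*y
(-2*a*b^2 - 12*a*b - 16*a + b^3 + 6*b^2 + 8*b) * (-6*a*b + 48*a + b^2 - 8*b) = 12*a^2*b^3 - 24*a^2*b^2 - 480*a^2*b - 768*a^2 - 8*a*b^4 + 16*a*b^3 + 320*a*b^2 + 512*a*b + b^5 - 2*b^4 - 40*b^3 - 64*b^2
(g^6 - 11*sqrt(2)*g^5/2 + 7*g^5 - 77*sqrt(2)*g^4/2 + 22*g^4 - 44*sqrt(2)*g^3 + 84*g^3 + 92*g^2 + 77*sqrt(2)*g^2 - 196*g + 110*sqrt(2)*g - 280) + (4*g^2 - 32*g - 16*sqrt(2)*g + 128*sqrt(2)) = g^6 - 11*sqrt(2)*g^5/2 + 7*g^5 - 77*sqrt(2)*g^4/2 + 22*g^4 - 44*sqrt(2)*g^3 + 84*g^3 + 96*g^2 + 77*sqrt(2)*g^2 - 228*g + 94*sqrt(2)*g - 280 + 128*sqrt(2)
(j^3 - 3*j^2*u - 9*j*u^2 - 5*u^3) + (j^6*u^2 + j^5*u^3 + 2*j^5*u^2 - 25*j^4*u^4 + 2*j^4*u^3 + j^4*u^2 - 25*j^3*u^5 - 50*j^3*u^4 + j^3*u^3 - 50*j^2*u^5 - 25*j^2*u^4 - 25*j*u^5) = j^6*u^2 + j^5*u^3 + 2*j^5*u^2 - 25*j^4*u^4 + 2*j^4*u^3 + j^4*u^2 - 25*j^3*u^5 - 50*j^3*u^4 + j^3*u^3 + j^3 - 50*j^2*u^5 - 25*j^2*u^4 - 3*j^2*u - 25*j*u^5 - 9*j*u^2 - 5*u^3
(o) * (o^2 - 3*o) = o^3 - 3*o^2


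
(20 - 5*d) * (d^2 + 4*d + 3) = -5*d^3 + 65*d + 60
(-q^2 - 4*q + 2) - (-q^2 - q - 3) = 5 - 3*q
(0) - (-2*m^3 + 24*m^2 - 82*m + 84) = 2*m^3 - 24*m^2 + 82*m - 84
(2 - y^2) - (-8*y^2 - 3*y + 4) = 7*y^2 + 3*y - 2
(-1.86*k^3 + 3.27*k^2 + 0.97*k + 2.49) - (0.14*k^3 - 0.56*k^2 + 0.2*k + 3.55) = -2.0*k^3 + 3.83*k^2 + 0.77*k - 1.06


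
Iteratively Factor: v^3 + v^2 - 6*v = (v)*(v^2 + v - 6) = v*(v + 3)*(v - 2)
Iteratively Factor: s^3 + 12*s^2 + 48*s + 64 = (s + 4)*(s^2 + 8*s + 16) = (s + 4)^2*(s + 4)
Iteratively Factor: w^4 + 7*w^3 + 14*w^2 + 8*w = (w + 1)*(w^3 + 6*w^2 + 8*w) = (w + 1)*(w + 2)*(w^2 + 4*w) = w*(w + 1)*(w + 2)*(w + 4)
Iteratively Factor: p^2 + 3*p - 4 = (p - 1)*(p + 4)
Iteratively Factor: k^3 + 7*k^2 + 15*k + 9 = (k + 3)*(k^2 + 4*k + 3) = (k + 3)^2*(k + 1)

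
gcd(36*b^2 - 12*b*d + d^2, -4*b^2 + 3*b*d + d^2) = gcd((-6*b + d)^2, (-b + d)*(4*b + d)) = 1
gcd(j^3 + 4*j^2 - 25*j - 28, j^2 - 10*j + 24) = j - 4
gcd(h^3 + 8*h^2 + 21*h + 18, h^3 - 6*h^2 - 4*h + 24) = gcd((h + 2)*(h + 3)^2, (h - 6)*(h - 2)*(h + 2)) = h + 2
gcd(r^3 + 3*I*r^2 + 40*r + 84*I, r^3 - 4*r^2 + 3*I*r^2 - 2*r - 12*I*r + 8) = r + 2*I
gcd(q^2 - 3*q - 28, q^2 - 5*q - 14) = q - 7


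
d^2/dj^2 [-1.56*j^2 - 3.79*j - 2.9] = -3.12000000000000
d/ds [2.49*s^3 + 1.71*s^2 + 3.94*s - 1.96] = 7.47*s^2 + 3.42*s + 3.94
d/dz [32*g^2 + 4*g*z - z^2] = 4*g - 2*z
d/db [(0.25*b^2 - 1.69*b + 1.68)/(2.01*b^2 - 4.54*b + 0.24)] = (2.2619*b^2 - 6.6336*b + 7.2216)/(4.0401*b^4 - 18.2508*b^3 + 21.5764*b^2 - 2.1792*b + 0.0576)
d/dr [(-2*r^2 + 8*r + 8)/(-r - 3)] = 2*(r^2 + 6*r - 8)/(r^2 + 6*r + 9)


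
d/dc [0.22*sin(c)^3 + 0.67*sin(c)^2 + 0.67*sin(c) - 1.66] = (0.66*sin(c)^2 + 1.34*sin(c) + 0.67)*cos(c)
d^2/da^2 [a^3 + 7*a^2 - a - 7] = 6*a + 14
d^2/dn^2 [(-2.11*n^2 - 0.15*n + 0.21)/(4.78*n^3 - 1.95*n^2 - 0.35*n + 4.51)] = (-96.4202479999999*n^6 - 20.56356*n^5 + 44.786688*n^4 + 606.736352*n^3 - 69.85116*n^2 - 34.217928*n - 82.563632)/(109.215352*n^9 - 133.66314*n^8 + 30.53703*n^7 + 321.298077*n^6 - 254.462235*n^5 + 5.45981999999999*n^4 + 310.102609*n^3 - 117.33216*n^2 - 21.357105*n + 91.733851)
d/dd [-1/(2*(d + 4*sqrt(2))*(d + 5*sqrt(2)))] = (d + 9*sqrt(2)/2)/((d + 4*sqrt(2))^2*(d + 5*sqrt(2))^2)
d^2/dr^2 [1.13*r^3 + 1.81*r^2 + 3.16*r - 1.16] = 6.78*r + 3.62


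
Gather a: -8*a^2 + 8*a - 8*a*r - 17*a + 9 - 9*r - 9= -8*a^2 + a*(-8*r - 9) - 9*r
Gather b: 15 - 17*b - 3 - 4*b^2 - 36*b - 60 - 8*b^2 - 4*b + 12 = -12*b^2 - 57*b - 36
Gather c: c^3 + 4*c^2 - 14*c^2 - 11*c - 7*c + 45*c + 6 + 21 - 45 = c^3 - 10*c^2 + 27*c - 18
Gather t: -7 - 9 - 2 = -18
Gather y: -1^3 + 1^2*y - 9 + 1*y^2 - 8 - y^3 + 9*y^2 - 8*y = -y^3 + 10*y^2 - 7*y - 18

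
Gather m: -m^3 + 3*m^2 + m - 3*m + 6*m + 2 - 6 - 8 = -m^3 + 3*m^2 + 4*m - 12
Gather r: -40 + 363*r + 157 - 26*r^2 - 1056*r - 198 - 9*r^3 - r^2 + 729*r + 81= -9*r^3 - 27*r^2 + 36*r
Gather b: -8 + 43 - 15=20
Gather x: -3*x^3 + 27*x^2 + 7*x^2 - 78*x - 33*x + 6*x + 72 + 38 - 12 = -3*x^3 + 34*x^2 - 105*x + 98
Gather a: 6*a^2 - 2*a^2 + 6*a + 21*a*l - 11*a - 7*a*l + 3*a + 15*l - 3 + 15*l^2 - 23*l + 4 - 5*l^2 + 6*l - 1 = 4*a^2 + a*(14*l - 2) + 10*l^2 - 2*l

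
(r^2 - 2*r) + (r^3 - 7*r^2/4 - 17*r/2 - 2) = r^3 - 3*r^2/4 - 21*r/2 - 2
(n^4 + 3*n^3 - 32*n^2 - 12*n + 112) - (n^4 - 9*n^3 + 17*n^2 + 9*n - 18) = 12*n^3 - 49*n^2 - 21*n + 130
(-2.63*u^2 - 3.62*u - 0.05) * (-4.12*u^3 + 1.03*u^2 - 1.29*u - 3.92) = 10.8356*u^5 + 12.2055*u^4 - 0.1299*u^3 + 14.9279*u^2 + 14.2549*u + 0.196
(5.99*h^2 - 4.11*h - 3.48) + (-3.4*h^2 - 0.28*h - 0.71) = 2.59*h^2 - 4.39*h - 4.19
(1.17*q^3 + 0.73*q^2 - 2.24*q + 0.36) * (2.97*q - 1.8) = 3.4749*q^4 + 0.0621*q^3 - 7.9668*q^2 + 5.1012*q - 0.648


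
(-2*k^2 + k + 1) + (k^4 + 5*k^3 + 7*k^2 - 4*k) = k^4 + 5*k^3 + 5*k^2 - 3*k + 1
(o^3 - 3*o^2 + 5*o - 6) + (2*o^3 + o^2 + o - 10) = 3*o^3 - 2*o^2 + 6*o - 16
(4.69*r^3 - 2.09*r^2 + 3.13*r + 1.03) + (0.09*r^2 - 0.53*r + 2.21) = 4.69*r^3 - 2.0*r^2 + 2.6*r + 3.24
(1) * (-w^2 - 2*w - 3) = -w^2 - 2*w - 3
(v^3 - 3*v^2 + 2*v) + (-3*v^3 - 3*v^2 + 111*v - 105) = -2*v^3 - 6*v^2 + 113*v - 105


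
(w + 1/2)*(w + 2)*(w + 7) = w^3 + 19*w^2/2 + 37*w/2 + 7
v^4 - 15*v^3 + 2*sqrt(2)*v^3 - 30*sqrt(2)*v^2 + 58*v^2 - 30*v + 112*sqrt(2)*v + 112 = (v - 8)*(v - 7)*(v + sqrt(2))^2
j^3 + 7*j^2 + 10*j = j*(j + 2)*(j + 5)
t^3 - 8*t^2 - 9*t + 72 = (t - 8)*(t - 3)*(t + 3)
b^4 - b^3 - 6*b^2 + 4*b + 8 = (b - 2)^2*(b + 1)*(b + 2)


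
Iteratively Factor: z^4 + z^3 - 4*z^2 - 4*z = (z)*(z^3 + z^2 - 4*z - 4) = z*(z - 2)*(z^2 + 3*z + 2) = z*(z - 2)*(z + 1)*(z + 2)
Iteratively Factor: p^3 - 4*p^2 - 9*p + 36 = (p + 3)*(p^2 - 7*p + 12) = (p - 3)*(p + 3)*(p - 4)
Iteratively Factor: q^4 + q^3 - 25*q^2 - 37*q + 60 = (q + 4)*(q^3 - 3*q^2 - 13*q + 15) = (q - 1)*(q + 4)*(q^2 - 2*q - 15) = (q - 5)*(q - 1)*(q + 4)*(q + 3)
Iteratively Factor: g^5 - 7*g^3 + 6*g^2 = (g + 3)*(g^4 - 3*g^3 + 2*g^2) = g*(g + 3)*(g^3 - 3*g^2 + 2*g) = g*(g - 1)*(g + 3)*(g^2 - 2*g) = g*(g - 2)*(g - 1)*(g + 3)*(g)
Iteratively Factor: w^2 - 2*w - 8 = (w - 4)*(w + 2)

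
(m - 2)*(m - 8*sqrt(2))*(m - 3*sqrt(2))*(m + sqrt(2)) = m^4 - 10*sqrt(2)*m^3 - 2*m^3 + 26*m^2 + 20*sqrt(2)*m^2 - 52*m + 48*sqrt(2)*m - 96*sqrt(2)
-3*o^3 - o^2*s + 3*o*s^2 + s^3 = (-o + s)*(o + s)*(3*o + s)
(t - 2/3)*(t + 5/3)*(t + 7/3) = t^3 + 10*t^2/3 + 11*t/9 - 70/27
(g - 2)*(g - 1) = g^2 - 3*g + 2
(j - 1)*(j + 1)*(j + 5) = j^3 + 5*j^2 - j - 5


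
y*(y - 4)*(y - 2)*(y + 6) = y^4 - 28*y^2 + 48*y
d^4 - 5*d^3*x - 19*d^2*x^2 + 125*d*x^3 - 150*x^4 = (d - 5*x)*(d - 3*x)*(d - 2*x)*(d + 5*x)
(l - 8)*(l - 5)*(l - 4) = l^3 - 17*l^2 + 92*l - 160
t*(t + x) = t^2 + t*x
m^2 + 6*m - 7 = (m - 1)*(m + 7)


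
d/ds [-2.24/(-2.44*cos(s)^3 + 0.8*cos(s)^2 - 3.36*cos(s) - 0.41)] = (16.3968*cos(s)^2 - 3.584*cos(s) + 7.5264)*sin(s)/(2.44*cos(s)^3 - 0.8*cos(s)^2 + 3.36*cos(s) + 0.41)^2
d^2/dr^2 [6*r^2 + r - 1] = 12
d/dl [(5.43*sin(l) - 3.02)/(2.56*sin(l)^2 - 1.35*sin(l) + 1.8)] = (-13.9008*sin(l)^2 + 15.4624*sin(l) + 5.697)*cos(l)/(6.5536*sin(l)^4 - 6.912*sin(l)^3 + 11.0385*sin(l)^2 - 4.86*sin(l) + 3.24)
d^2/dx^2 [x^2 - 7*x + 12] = 2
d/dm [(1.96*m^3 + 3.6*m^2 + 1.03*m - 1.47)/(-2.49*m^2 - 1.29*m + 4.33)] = (-4.8804*m^4 - 5.0568*m^3 + 23.3811*m^2 + 23.8554*m + 2.5636)/(6.2001*m^4 + 6.4242*m^3 - 19.8993*m^2 - 11.1714*m + 18.7489)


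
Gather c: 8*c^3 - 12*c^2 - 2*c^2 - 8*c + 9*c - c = 8*c^3 - 14*c^2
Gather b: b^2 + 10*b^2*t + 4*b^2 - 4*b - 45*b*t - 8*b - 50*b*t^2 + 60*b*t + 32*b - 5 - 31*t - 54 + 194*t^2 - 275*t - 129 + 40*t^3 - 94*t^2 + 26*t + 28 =b^2*(10*t + 5) + b*(-50*t^2 + 15*t + 20) + 40*t^3 + 100*t^2 - 280*t - 160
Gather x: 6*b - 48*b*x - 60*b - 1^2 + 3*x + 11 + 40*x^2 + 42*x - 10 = -54*b + 40*x^2 + x*(45 - 48*b)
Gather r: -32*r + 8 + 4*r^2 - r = 4*r^2 - 33*r + 8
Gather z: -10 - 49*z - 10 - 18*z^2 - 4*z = -18*z^2 - 53*z - 20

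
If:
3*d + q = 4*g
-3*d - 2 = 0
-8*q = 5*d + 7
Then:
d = -2/3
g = -59/96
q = -11/24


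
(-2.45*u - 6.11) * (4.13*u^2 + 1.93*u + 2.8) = -10.1185*u^3 - 29.9628*u^2 - 18.6523*u - 17.108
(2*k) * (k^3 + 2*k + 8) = 2*k^4 + 4*k^2 + 16*k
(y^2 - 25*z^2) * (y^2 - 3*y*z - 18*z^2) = y^4 - 3*y^3*z - 43*y^2*z^2 + 75*y*z^3 + 450*z^4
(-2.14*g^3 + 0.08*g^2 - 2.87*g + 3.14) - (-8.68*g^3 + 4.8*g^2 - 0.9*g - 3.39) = 6.54*g^3 - 4.72*g^2 - 1.97*g + 6.53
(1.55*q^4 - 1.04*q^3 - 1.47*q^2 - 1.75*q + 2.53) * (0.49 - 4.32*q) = -6.696*q^5 + 5.2523*q^4 + 5.8408*q^3 + 6.8397*q^2 - 11.7871*q + 1.2397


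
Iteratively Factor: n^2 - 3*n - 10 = (n - 5)*(n + 2)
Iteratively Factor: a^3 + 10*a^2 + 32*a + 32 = (a + 4)*(a^2 + 6*a + 8) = (a + 4)^2*(a + 2)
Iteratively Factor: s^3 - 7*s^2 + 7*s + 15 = (s - 5)*(s^2 - 2*s - 3) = (s - 5)*(s + 1)*(s - 3)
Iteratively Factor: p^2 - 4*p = (p)*(p - 4)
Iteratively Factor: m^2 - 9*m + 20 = (m - 4)*(m - 5)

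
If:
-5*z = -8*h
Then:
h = 5*z/8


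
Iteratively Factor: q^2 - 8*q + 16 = (q - 4)*(q - 4)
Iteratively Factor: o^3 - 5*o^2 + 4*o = (o - 1)*(o^2 - 4*o) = o*(o - 1)*(o - 4)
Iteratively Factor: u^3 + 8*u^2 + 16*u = (u)*(u^2 + 8*u + 16) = u*(u + 4)*(u + 4)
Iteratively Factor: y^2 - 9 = (y - 3)*(y + 3)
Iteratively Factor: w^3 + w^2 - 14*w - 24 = (w + 2)*(w^2 - w - 12) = (w + 2)*(w + 3)*(w - 4)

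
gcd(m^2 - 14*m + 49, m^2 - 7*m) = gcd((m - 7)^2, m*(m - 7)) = m - 7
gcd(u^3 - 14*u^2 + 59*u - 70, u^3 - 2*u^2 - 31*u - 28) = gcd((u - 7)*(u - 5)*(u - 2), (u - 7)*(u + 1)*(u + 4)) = u - 7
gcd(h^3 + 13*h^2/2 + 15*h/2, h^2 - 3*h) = h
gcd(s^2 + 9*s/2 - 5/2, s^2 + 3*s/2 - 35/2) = s + 5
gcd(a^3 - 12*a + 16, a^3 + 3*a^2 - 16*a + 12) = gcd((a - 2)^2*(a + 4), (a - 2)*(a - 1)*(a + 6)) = a - 2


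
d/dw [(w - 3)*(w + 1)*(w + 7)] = 3*w^2 + 10*w - 17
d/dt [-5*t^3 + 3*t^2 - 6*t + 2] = -15*t^2 + 6*t - 6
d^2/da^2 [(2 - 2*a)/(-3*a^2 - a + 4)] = 36/(27*a^3 + 108*a^2 + 144*a + 64)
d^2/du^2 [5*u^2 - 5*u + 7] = 10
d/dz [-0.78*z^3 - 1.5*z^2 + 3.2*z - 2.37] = -2.34*z^2 - 3.0*z + 3.2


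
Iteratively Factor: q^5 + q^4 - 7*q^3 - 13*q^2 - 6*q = (q)*(q^4 + q^3 - 7*q^2 - 13*q - 6) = q*(q + 2)*(q^3 - q^2 - 5*q - 3) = q*(q + 1)*(q + 2)*(q^2 - 2*q - 3) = q*(q - 3)*(q + 1)*(q + 2)*(q + 1)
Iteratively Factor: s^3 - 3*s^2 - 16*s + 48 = (s + 4)*(s^2 - 7*s + 12) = (s - 3)*(s + 4)*(s - 4)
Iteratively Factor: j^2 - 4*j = (j)*(j - 4)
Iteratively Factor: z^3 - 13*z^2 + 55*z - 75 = (z - 5)*(z^2 - 8*z + 15) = (z - 5)*(z - 3)*(z - 5)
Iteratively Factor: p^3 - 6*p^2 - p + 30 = (p + 2)*(p^2 - 8*p + 15) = (p - 3)*(p + 2)*(p - 5)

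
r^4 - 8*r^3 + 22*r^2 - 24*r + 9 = (r - 3)^2*(r - 1)^2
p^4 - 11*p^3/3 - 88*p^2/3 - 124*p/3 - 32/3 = (p - 8)*(p + 1/3)*(p + 2)^2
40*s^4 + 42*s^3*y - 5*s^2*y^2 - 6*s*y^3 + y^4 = (-5*s + y)*(-4*s + y)*(s + y)*(2*s + y)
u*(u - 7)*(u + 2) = u^3 - 5*u^2 - 14*u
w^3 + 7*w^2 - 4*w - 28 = (w - 2)*(w + 2)*(w + 7)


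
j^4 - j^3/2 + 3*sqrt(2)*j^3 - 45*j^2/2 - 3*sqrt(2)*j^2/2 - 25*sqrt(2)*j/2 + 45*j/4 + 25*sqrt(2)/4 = (j - 1/2)*(j - 5*sqrt(2)/2)*(j + sqrt(2)/2)*(j + 5*sqrt(2))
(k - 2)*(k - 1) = k^2 - 3*k + 2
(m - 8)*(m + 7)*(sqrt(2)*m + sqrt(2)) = sqrt(2)*m^3 - 57*sqrt(2)*m - 56*sqrt(2)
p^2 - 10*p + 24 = (p - 6)*(p - 4)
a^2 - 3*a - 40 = (a - 8)*(a + 5)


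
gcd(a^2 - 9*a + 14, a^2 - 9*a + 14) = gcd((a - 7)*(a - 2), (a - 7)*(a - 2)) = a^2 - 9*a + 14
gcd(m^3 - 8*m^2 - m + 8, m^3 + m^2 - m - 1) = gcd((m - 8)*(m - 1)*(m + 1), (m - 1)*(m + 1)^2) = m^2 - 1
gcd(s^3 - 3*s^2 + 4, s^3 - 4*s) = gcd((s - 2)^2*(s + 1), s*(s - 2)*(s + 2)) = s - 2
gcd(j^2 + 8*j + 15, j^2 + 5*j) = j + 5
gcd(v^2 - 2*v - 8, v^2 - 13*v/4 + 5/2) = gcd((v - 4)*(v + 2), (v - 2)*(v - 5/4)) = 1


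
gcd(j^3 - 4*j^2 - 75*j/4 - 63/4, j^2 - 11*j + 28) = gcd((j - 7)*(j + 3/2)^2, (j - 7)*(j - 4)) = j - 7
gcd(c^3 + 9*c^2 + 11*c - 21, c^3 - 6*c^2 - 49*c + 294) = c + 7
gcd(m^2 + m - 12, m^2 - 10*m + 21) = m - 3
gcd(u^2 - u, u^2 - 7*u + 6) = u - 1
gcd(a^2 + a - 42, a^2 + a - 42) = a^2 + a - 42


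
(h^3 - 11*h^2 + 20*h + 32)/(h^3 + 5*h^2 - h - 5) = (h^2 - 12*h + 32)/(h^2 + 4*h - 5)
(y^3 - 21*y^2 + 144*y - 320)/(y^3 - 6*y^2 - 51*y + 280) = (y - 8)/(y + 7)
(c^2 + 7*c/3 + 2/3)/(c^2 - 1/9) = 3*(c + 2)/(3*c - 1)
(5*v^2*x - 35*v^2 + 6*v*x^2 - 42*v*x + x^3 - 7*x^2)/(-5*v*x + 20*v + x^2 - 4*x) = (-5*v^2*x + 35*v^2 - 6*v*x^2 + 42*v*x - x^3 + 7*x^2)/(5*v*x - 20*v - x^2 + 4*x)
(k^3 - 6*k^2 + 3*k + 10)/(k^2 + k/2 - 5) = 2*(k^2 - 4*k - 5)/(2*k + 5)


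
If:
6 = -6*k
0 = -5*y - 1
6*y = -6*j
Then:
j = 1/5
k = -1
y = -1/5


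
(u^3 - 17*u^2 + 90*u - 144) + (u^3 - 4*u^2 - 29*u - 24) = 2*u^3 - 21*u^2 + 61*u - 168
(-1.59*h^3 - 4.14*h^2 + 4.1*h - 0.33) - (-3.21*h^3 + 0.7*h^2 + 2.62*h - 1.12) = 1.62*h^3 - 4.84*h^2 + 1.48*h + 0.79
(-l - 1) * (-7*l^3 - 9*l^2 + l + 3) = 7*l^4 + 16*l^3 + 8*l^2 - 4*l - 3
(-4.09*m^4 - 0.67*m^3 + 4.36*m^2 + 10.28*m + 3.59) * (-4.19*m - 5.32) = 17.1371*m^5 + 24.5661*m^4 - 14.704*m^3 - 66.2684*m^2 - 69.7317*m - 19.0988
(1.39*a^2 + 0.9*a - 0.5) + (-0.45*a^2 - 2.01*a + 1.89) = 0.94*a^2 - 1.11*a + 1.39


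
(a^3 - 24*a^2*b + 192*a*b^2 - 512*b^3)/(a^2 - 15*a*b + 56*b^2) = (a^2 - 16*a*b + 64*b^2)/(a - 7*b)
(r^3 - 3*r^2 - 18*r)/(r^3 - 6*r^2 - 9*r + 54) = r/(r - 3)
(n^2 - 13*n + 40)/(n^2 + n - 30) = (n - 8)/(n + 6)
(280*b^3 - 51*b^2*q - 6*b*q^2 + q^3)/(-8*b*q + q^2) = -35*b^2/q + 2*b + q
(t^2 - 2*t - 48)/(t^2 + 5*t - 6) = (t - 8)/(t - 1)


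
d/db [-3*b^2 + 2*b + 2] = 2 - 6*b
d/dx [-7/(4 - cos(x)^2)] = 14*sin(x)*cos(x)/(cos(x)^2 - 4)^2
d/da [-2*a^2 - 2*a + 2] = -4*a - 2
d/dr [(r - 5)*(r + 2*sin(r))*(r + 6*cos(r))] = (5 - r)*(r + 2*sin(r))*(6*sin(r) - 1) + (r - 5)*(r + 6*cos(r))*(2*cos(r) + 1) + (r + 2*sin(r))*(r + 6*cos(r))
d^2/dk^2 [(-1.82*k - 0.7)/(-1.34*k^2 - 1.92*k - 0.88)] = ((1.82*k + 0.7)*(2.68*k + 1.92)*(5.36*k + 3.84) - (14.6328*k + 8.8648)*(1.34*k^2 + 1.92*k + 0.88))/(1.34*k^2 + 1.92*k + 0.88)^3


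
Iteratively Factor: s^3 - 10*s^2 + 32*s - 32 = (s - 4)*(s^2 - 6*s + 8) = (s - 4)*(s - 2)*(s - 4)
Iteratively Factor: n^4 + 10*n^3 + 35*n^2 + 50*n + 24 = (n + 3)*(n^3 + 7*n^2 + 14*n + 8) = (n + 3)*(n + 4)*(n^2 + 3*n + 2) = (n + 1)*(n + 3)*(n + 4)*(n + 2)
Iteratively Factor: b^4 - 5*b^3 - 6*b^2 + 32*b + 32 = (b - 4)*(b^3 - b^2 - 10*b - 8) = (b - 4)^2*(b^2 + 3*b + 2) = (b - 4)^2*(b + 1)*(b + 2)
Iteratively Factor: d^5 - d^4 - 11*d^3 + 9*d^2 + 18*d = (d - 3)*(d^4 + 2*d^3 - 5*d^2 - 6*d) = (d - 3)*(d + 3)*(d^3 - d^2 - 2*d) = (d - 3)*(d - 2)*(d + 3)*(d^2 + d) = d*(d - 3)*(d - 2)*(d + 3)*(d + 1)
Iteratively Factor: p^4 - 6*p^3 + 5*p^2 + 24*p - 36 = (p + 2)*(p^3 - 8*p^2 + 21*p - 18) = (p - 2)*(p + 2)*(p^2 - 6*p + 9) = (p - 3)*(p - 2)*(p + 2)*(p - 3)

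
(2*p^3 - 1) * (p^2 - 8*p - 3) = 2*p^5 - 16*p^4 - 6*p^3 - p^2 + 8*p + 3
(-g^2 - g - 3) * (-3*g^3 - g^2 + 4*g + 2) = 3*g^5 + 4*g^4 + 6*g^3 - 3*g^2 - 14*g - 6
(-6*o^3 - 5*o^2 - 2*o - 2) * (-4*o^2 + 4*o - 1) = 24*o^5 - 4*o^4 - 6*o^3 + 5*o^2 - 6*o + 2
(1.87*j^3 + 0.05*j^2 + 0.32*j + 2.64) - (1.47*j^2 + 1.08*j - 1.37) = 1.87*j^3 - 1.42*j^2 - 0.76*j + 4.01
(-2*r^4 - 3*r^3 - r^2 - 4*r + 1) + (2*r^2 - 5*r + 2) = -2*r^4 - 3*r^3 + r^2 - 9*r + 3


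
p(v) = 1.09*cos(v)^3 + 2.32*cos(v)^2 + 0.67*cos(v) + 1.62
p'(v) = -3.27*sin(v)*cos(v)^2 - 4.64*sin(v)*cos(v) - 0.67*sin(v)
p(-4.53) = 1.57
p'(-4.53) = 0.06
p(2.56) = 2.04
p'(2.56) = 0.51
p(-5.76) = 4.65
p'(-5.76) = -3.57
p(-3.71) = 2.05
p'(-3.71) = 0.49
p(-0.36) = 5.17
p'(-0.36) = 2.77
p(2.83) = 2.14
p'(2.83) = 0.24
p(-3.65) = 2.08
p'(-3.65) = 0.43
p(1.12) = 2.44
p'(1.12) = -2.98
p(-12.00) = 4.49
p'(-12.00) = -3.71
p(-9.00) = 2.11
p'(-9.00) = -0.35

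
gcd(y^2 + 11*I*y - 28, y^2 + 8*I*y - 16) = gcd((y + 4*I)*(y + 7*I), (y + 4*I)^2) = y + 4*I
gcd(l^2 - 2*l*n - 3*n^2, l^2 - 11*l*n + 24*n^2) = l - 3*n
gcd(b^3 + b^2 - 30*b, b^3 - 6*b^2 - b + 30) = b - 5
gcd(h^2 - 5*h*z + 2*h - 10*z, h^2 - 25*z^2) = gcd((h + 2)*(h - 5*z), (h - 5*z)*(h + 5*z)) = -h + 5*z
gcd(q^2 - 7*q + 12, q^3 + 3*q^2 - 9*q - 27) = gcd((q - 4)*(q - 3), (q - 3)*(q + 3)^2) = q - 3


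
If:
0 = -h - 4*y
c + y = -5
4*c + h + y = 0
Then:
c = -15/7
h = 80/7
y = -20/7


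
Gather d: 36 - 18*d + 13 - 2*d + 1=50 - 20*d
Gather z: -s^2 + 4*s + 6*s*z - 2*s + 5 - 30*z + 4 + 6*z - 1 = -s^2 + 2*s + z*(6*s - 24) + 8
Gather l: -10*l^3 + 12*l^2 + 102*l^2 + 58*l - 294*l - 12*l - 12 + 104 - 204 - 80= -10*l^3 + 114*l^2 - 248*l - 192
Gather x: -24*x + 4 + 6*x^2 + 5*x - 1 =6*x^2 - 19*x + 3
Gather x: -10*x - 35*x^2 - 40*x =-35*x^2 - 50*x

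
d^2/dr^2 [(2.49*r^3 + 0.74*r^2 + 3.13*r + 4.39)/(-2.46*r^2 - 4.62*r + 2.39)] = (-1.4210854715202e-14*r^5 - 156.637044*r^3 - 20.539188*r^2 - 495.113274*r - 316.60054)/(14.886936*r^6 + 83.875176*r^5 + 114.1317*r^4 - 64.36584*r^3 - 110.88405*r^2 + 79.169706*r - 13.651919)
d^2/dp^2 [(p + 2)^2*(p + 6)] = 6*p + 20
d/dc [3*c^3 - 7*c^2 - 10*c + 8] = 9*c^2 - 14*c - 10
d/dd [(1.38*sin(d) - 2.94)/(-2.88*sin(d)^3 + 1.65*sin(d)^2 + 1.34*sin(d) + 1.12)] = (7.9488*sin(d)^3 - 27.6786*sin(d)^2 + 9.702*sin(d) + 5.4852)*cos(d)/(8.2944*sin(d)^6 - 9.504*sin(d)^5 - 4.9959*sin(d)^4 - 2.0292*sin(d)^3 + 5.4916*sin(d)^2 + 3.0016*sin(d) + 1.2544)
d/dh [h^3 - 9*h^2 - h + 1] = 3*h^2 - 18*h - 1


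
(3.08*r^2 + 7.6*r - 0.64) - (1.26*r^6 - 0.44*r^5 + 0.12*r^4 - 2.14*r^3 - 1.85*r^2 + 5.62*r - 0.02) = -1.26*r^6 + 0.44*r^5 - 0.12*r^4 + 2.14*r^3 + 4.93*r^2 + 1.98*r - 0.62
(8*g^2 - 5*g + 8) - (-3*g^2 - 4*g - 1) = 11*g^2 - g + 9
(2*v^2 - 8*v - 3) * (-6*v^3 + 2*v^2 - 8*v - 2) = -12*v^5 + 52*v^4 - 14*v^3 + 54*v^2 + 40*v + 6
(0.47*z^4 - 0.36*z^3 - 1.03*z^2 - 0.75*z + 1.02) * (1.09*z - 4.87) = 0.5123*z^5 - 2.6813*z^4 + 0.6305*z^3 + 4.1986*z^2 + 4.7643*z - 4.9674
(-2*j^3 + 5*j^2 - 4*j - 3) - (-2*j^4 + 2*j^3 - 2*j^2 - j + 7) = 2*j^4 - 4*j^3 + 7*j^2 - 3*j - 10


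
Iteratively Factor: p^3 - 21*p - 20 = (p + 1)*(p^2 - p - 20) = (p + 1)*(p + 4)*(p - 5)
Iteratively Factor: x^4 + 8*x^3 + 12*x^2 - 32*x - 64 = (x - 2)*(x^3 + 10*x^2 + 32*x + 32) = (x - 2)*(x + 2)*(x^2 + 8*x + 16) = (x - 2)*(x + 2)*(x + 4)*(x + 4)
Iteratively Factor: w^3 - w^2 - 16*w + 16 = (w - 4)*(w^2 + 3*w - 4) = (w - 4)*(w + 4)*(w - 1)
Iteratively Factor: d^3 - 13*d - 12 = (d + 3)*(d^2 - 3*d - 4) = (d + 1)*(d + 3)*(d - 4)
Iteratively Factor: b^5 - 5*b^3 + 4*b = (b - 2)*(b^4 + 2*b^3 - b^2 - 2*b) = (b - 2)*(b + 2)*(b^3 - b) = (b - 2)*(b - 1)*(b + 2)*(b^2 + b) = b*(b - 2)*(b - 1)*(b + 2)*(b + 1)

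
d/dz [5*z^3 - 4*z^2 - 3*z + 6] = 15*z^2 - 8*z - 3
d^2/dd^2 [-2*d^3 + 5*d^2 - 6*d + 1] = 10 - 12*d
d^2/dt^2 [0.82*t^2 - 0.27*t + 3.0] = 1.64000000000000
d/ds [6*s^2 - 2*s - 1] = 12*s - 2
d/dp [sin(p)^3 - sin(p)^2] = (3*sin(p) - 2)*sin(p)*cos(p)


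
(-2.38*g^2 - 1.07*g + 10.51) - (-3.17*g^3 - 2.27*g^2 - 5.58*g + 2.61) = 3.17*g^3 - 0.11*g^2 + 4.51*g + 7.9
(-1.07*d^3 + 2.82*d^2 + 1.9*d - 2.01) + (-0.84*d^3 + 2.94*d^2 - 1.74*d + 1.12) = -1.91*d^3 + 5.76*d^2 + 0.16*d - 0.89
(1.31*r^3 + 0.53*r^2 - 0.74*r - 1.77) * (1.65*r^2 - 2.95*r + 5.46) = 2.1615*r^5 - 2.99*r^4 + 4.3681*r^3 + 2.1563*r^2 + 1.1811*r - 9.6642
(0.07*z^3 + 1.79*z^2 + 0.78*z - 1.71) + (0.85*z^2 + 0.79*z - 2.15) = 0.07*z^3 + 2.64*z^2 + 1.57*z - 3.86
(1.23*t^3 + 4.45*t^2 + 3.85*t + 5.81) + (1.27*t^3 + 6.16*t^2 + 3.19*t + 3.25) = 2.5*t^3 + 10.61*t^2 + 7.04*t + 9.06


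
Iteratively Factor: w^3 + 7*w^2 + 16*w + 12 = (w + 2)*(w^2 + 5*w + 6) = (w + 2)^2*(w + 3)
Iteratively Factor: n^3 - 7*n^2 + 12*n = (n - 3)*(n^2 - 4*n) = n*(n - 3)*(n - 4)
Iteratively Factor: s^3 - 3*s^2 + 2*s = (s)*(s^2 - 3*s + 2) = s*(s - 1)*(s - 2)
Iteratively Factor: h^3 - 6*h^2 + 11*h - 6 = (h - 1)*(h^2 - 5*h + 6) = (h - 2)*(h - 1)*(h - 3)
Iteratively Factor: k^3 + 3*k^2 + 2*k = (k + 2)*(k^2 + k) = k*(k + 2)*(k + 1)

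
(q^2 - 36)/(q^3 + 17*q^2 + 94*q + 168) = (q - 6)/(q^2 + 11*q + 28)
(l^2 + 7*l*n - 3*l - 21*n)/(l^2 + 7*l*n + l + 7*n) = (l - 3)/(l + 1)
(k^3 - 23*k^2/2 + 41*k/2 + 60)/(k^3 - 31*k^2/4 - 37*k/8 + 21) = 4*(2*k^2 - 7*k - 15)/(8*k^2 + 2*k - 21)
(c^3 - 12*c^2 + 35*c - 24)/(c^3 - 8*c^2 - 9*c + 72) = (c - 1)/(c + 3)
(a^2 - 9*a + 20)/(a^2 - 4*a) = (a - 5)/a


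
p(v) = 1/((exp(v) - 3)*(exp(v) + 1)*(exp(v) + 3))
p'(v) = -exp(v)/((exp(v) - 3)*(exp(v) + 1)*(exp(v) + 3)^2) - exp(v)/((exp(v) - 3)*(exp(v) + 1)^2*(exp(v) + 3)) - exp(v)/((exp(v) - 3)^2*(exp(v) + 1)*(exp(v) + 3))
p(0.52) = -0.06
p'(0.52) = -0.02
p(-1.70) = -0.09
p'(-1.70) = 0.01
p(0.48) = -0.06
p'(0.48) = -0.01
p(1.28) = 0.06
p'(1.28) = -0.41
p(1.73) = 0.01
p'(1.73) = -0.02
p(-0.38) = -0.07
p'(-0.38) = 0.02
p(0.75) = -0.07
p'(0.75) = -0.09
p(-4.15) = -0.11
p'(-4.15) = 0.00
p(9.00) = 0.00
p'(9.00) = 0.00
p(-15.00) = -0.11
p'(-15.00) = 0.00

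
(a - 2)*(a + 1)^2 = a^3 - 3*a - 2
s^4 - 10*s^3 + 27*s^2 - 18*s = s*(s - 6)*(s - 3)*(s - 1)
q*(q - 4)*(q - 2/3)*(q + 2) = q^4 - 8*q^3/3 - 20*q^2/3 + 16*q/3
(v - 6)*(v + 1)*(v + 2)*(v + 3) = v^4 - 25*v^2 - 60*v - 36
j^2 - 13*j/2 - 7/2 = (j - 7)*(j + 1/2)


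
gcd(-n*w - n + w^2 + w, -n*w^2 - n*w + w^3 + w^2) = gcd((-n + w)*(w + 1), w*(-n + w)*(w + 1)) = -n*w - n + w^2 + w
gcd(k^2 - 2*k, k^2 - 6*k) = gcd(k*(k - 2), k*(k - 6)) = k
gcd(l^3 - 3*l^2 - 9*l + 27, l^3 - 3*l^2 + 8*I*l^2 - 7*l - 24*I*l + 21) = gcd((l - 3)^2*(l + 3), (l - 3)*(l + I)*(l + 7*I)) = l - 3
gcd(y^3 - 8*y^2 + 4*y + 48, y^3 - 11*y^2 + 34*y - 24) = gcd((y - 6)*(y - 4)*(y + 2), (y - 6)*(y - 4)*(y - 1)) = y^2 - 10*y + 24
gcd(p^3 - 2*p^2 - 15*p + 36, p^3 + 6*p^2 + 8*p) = p + 4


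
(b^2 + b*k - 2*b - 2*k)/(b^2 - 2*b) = (b + k)/b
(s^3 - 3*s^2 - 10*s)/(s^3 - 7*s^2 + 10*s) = (s + 2)/(s - 2)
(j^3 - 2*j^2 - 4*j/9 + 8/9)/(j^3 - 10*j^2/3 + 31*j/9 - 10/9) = (3*j^2 - 4*j - 4)/(3*j^2 - 8*j + 5)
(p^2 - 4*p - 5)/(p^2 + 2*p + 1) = (p - 5)/(p + 1)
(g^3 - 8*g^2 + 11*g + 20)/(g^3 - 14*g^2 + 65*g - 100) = (g + 1)/(g - 5)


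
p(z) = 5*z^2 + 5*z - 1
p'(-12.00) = -115.00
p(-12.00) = 659.00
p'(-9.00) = -85.00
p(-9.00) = 359.00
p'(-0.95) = -4.50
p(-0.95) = -1.24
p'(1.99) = 24.90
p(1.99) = 28.75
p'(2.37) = 28.70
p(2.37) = 38.93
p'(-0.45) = 0.50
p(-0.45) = -2.24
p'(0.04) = 5.40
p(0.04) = -0.79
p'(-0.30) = 2.00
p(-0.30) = -2.05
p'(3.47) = 39.70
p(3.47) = 76.55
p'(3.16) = 36.60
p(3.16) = 64.73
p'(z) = 10*z + 5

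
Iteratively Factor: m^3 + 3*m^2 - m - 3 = (m + 3)*(m^2 - 1) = (m + 1)*(m + 3)*(m - 1)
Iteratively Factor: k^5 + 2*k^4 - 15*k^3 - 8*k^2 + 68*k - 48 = (k + 4)*(k^4 - 2*k^3 - 7*k^2 + 20*k - 12) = (k + 3)*(k + 4)*(k^3 - 5*k^2 + 8*k - 4) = (k - 1)*(k + 3)*(k + 4)*(k^2 - 4*k + 4) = (k - 2)*(k - 1)*(k + 3)*(k + 4)*(k - 2)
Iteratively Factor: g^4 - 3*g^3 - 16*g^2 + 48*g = (g)*(g^3 - 3*g^2 - 16*g + 48) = g*(g - 3)*(g^2 - 16) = g*(g - 3)*(g + 4)*(g - 4)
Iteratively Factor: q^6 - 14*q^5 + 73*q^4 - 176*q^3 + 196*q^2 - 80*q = (q - 1)*(q^5 - 13*q^4 + 60*q^3 - 116*q^2 + 80*q) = (q - 2)*(q - 1)*(q^4 - 11*q^3 + 38*q^2 - 40*q) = (q - 4)*(q - 2)*(q - 1)*(q^3 - 7*q^2 + 10*q) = (q - 4)*(q - 2)^2*(q - 1)*(q^2 - 5*q) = q*(q - 4)*(q - 2)^2*(q - 1)*(q - 5)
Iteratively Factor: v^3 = (v)*(v^2) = v^2*(v)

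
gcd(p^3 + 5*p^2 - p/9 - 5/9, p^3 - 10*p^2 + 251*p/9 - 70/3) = 1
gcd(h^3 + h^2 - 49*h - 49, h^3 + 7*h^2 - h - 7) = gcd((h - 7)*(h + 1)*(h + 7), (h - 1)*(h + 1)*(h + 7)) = h^2 + 8*h + 7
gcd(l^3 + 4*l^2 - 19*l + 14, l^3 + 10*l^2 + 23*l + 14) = l + 7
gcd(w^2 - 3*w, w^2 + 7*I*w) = w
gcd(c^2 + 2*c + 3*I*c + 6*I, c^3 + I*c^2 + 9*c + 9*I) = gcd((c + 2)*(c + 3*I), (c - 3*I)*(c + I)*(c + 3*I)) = c + 3*I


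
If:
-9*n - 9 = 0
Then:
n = -1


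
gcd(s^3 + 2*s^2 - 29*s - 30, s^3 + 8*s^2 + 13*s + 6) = s^2 + 7*s + 6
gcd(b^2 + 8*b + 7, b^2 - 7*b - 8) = b + 1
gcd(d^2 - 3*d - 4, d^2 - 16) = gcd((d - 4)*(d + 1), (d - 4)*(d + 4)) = d - 4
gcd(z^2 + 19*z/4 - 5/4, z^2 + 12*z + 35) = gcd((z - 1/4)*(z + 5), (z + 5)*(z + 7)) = z + 5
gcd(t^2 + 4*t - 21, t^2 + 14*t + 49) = t + 7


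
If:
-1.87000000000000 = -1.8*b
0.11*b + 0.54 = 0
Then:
No Solution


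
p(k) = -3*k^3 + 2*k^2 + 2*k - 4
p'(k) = -9*k^2 + 4*k + 2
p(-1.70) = 13.12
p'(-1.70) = -30.81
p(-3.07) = 95.51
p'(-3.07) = -95.10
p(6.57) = -755.31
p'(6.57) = -360.20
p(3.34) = -86.79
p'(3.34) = -85.04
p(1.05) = -3.17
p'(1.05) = -3.72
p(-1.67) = 12.21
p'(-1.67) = -29.78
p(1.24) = -4.16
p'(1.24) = -6.88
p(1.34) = -4.95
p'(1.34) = -8.80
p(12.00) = -4876.00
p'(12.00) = -1246.00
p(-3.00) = 89.00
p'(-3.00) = -91.00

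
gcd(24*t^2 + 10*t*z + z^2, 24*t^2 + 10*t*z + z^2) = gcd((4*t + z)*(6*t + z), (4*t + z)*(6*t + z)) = 24*t^2 + 10*t*z + z^2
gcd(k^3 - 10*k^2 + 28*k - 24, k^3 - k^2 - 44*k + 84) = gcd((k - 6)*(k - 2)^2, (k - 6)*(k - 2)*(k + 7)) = k^2 - 8*k + 12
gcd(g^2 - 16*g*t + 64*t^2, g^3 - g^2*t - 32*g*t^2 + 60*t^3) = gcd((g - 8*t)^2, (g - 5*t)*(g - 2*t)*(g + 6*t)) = 1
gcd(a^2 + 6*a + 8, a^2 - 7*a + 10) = 1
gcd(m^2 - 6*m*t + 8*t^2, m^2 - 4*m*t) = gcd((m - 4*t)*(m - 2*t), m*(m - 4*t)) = -m + 4*t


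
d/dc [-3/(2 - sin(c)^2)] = -12*sin(2*c)/(cos(2*c) + 3)^2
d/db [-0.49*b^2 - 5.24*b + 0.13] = -0.98*b - 5.24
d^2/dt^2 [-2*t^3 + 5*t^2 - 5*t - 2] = 10 - 12*t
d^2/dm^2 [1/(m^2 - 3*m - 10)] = 2*(m^2 - 3*m - (2*m - 3)^2 - 10)/(-m^2 + 3*m + 10)^3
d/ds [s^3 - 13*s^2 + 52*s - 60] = 3*s^2 - 26*s + 52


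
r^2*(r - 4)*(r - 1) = r^4 - 5*r^3 + 4*r^2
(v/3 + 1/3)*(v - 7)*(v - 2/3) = v^3/3 - 20*v^2/9 - v + 14/9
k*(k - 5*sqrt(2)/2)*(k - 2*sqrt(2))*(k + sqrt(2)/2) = k^4 - 4*sqrt(2)*k^3 + 11*k^2/2 + 5*sqrt(2)*k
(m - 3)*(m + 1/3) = m^2 - 8*m/3 - 1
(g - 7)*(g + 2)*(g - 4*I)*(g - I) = g^4 - 5*g^3 - 5*I*g^3 - 18*g^2 + 25*I*g^2 + 20*g + 70*I*g + 56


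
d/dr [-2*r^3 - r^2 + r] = -6*r^2 - 2*r + 1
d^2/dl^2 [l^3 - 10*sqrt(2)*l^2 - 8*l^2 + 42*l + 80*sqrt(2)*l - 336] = 6*l - 20*sqrt(2) - 16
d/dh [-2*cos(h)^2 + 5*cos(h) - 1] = (4*cos(h) - 5)*sin(h)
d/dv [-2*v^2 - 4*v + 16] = -4*v - 4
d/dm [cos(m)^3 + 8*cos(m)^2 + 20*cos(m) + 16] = (3*sin(m)^2 - 16*cos(m) - 23)*sin(m)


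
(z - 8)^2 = z^2 - 16*z + 64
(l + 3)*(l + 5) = l^2 + 8*l + 15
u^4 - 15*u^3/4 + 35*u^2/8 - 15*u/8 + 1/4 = (u - 2)*(u - 1)*(u - 1/2)*(u - 1/4)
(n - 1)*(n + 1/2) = n^2 - n/2 - 1/2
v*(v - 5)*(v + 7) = v^3 + 2*v^2 - 35*v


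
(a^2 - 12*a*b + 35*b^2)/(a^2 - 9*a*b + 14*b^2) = (a - 5*b)/(a - 2*b)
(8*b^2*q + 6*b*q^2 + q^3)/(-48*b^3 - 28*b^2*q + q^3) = q/(-6*b + q)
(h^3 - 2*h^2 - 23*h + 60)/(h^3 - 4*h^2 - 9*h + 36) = (h + 5)/(h + 3)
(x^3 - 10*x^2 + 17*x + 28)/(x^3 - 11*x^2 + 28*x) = (x + 1)/x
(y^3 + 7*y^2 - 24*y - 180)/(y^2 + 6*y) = y + 1 - 30/y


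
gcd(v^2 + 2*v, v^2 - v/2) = v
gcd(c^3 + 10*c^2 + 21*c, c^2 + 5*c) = c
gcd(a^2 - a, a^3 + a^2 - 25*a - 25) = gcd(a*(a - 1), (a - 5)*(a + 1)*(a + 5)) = 1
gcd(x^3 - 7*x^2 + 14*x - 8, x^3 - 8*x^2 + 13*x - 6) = x - 1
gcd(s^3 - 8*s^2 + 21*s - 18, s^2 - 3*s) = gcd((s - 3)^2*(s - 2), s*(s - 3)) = s - 3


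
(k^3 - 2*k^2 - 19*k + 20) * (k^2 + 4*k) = k^5 + 2*k^4 - 27*k^3 - 56*k^2 + 80*k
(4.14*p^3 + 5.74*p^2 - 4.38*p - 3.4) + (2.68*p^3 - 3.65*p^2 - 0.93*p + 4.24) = 6.82*p^3 + 2.09*p^2 - 5.31*p + 0.84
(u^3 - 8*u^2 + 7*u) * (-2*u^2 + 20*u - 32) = -2*u^5 + 36*u^4 - 206*u^3 + 396*u^2 - 224*u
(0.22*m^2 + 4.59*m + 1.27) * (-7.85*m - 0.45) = -1.727*m^3 - 36.1305*m^2 - 12.035*m - 0.5715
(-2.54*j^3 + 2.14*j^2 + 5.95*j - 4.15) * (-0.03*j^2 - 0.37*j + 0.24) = 0.0762*j^5 + 0.8756*j^4 - 1.5799*j^3 - 1.5634*j^2 + 2.9635*j - 0.996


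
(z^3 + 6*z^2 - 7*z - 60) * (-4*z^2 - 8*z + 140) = -4*z^5 - 32*z^4 + 120*z^3 + 1136*z^2 - 500*z - 8400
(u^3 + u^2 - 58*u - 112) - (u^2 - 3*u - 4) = u^3 - 55*u - 108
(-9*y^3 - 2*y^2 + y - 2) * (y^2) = -9*y^5 - 2*y^4 + y^3 - 2*y^2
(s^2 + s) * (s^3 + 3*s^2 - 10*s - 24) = s^5 + 4*s^4 - 7*s^3 - 34*s^2 - 24*s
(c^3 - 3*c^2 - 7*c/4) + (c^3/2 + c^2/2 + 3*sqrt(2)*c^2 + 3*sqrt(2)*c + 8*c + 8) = 3*c^3/2 - 5*c^2/2 + 3*sqrt(2)*c^2 + 3*sqrt(2)*c + 25*c/4 + 8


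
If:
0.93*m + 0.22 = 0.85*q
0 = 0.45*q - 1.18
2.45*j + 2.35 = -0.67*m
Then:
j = -1.55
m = 2.16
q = 2.62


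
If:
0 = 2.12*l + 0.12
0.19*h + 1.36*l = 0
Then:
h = 0.41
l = -0.06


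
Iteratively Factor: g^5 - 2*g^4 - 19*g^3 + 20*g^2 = (g + 4)*(g^4 - 6*g^3 + 5*g^2) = g*(g + 4)*(g^3 - 6*g^2 + 5*g) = g*(g - 5)*(g + 4)*(g^2 - g) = g*(g - 5)*(g - 1)*(g + 4)*(g)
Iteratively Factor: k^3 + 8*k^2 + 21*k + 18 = (k + 3)*(k^2 + 5*k + 6) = (k + 2)*(k + 3)*(k + 3)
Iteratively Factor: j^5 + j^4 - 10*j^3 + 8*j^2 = (j)*(j^4 + j^3 - 10*j^2 + 8*j) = j*(j + 4)*(j^3 - 3*j^2 + 2*j) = j*(j - 1)*(j + 4)*(j^2 - 2*j) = j*(j - 2)*(j - 1)*(j + 4)*(j)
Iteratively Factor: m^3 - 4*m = (m)*(m^2 - 4) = m*(m - 2)*(m + 2)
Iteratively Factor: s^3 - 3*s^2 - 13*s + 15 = (s - 1)*(s^2 - 2*s - 15) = (s - 5)*(s - 1)*(s + 3)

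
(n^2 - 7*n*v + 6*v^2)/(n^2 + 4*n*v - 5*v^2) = (n - 6*v)/(n + 5*v)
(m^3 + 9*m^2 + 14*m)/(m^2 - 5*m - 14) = m*(m + 7)/(m - 7)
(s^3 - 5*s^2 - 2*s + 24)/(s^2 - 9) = (s^2 - 2*s - 8)/(s + 3)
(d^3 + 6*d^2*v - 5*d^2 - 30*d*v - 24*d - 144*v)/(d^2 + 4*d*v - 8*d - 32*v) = (d^2 + 6*d*v + 3*d + 18*v)/(d + 4*v)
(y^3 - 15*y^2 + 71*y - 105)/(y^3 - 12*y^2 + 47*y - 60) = (y - 7)/(y - 4)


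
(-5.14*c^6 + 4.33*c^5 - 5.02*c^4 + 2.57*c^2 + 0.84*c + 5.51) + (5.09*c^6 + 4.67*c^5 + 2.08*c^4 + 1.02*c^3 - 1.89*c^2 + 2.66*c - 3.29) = -0.0499999999999998*c^6 + 9.0*c^5 - 2.94*c^4 + 1.02*c^3 + 0.68*c^2 + 3.5*c + 2.22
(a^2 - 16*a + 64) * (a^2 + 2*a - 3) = a^4 - 14*a^3 + 29*a^2 + 176*a - 192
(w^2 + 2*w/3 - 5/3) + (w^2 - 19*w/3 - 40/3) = 2*w^2 - 17*w/3 - 15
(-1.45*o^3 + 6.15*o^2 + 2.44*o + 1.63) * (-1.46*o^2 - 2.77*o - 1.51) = 2.117*o^5 - 4.9625*o^4 - 18.4084*o^3 - 18.4251*o^2 - 8.1995*o - 2.4613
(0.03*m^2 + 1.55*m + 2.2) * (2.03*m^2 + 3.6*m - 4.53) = 0.0609*m^4 + 3.2545*m^3 + 9.9101*m^2 + 0.8985*m - 9.966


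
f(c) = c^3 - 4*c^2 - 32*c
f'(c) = 3*c^2 - 8*c - 32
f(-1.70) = 37.93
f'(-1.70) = -9.73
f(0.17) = -5.55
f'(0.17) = -33.27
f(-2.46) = 39.63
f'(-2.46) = 5.83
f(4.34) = -132.48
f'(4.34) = -10.21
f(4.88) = -135.20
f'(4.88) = 0.40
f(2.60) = -92.66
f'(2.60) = -32.52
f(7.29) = -58.44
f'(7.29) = 69.11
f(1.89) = -68.02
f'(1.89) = -36.40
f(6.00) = -120.00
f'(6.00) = 28.00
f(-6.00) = -168.00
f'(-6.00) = 124.00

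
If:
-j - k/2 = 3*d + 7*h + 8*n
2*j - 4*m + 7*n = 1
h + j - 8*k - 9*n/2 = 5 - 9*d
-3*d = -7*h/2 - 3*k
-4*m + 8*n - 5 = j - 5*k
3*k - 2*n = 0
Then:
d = 6116/17337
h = 2800/5779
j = -10366/5779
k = -1228/5779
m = -39405/23116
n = -1842/5779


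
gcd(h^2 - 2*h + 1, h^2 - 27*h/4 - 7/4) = 1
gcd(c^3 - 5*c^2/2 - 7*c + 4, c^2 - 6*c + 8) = c - 4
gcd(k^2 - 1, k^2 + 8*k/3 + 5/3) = k + 1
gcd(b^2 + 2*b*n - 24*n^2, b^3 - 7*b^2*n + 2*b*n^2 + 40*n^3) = b - 4*n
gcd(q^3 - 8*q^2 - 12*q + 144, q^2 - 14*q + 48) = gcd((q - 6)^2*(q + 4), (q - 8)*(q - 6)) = q - 6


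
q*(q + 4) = q^2 + 4*q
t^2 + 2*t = t*(t + 2)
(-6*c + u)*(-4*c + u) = 24*c^2 - 10*c*u + u^2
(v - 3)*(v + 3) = v^2 - 9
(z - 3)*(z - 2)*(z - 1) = z^3 - 6*z^2 + 11*z - 6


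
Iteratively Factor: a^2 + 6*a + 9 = (a + 3)*(a + 3)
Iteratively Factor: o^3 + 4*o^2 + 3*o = (o + 3)*(o^2 + o) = (o + 1)*(o + 3)*(o)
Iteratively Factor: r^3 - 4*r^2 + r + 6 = (r - 3)*(r^2 - r - 2) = (r - 3)*(r + 1)*(r - 2)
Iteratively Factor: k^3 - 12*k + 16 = (k - 2)*(k^2 + 2*k - 8) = (k - 2)*(k + 4)*(k - 2)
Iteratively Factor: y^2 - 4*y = (y - 4)*(y)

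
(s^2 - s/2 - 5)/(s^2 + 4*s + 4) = (s - 5/2)/(s + 2)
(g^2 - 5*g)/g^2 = (g - 5)/g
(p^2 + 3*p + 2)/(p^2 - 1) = (p + 2)/(p - 1)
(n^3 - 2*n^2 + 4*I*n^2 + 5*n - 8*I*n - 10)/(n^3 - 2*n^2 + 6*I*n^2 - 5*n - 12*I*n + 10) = (n - I)/(n + I)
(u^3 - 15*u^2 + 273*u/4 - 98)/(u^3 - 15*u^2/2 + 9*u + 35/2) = (u^2 - 23*u/2 + 28)/(u^2 - 4*u - 5)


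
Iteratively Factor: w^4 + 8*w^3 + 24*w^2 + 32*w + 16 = (w + 2)*(w^3 + 6*w^2 + 12*w + 8) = (w + 2)^2*(w^2 + 4*w + 4) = (w + 2)^3*(w + 2)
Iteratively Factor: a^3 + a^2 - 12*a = (a + 4)*(a^2 - 3*a) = a*(a + 4)*(a - 3)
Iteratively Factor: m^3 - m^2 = (m)*(m^2 - m) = m*(m - 1)*(m)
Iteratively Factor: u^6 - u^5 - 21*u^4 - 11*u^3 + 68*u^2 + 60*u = (u + 2)*(u^5 - 3*u^4 - 15*u^3 + 19*u^2 + 30*u) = (u + 1)*(u + 2)*(u^4 - 4*u^3 - 11*u^2 + 30*u) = (u - 5)*(u + 1)*(u + 2)*(u^3 + u^2 - 6*u) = u*(u - 5)*(u + 1)*(u + 2)*(u^2 + u - 6) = u*(u - 5)*(u - 2)*(u + 1)*(u + 2)*(u + 3)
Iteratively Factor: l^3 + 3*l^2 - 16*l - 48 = (l - 4)*(l^2 + 7*l + 12) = (l - 4)*(l + 3)*(l + 4)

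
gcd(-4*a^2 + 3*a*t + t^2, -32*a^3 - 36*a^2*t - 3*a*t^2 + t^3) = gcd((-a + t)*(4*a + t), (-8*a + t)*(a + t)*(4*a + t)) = 4*a + t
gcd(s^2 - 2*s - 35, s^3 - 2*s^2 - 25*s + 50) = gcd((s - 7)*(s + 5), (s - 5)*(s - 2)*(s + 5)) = s + 5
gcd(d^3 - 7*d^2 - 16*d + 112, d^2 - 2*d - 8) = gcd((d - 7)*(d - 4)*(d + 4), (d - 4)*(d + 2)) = d - 4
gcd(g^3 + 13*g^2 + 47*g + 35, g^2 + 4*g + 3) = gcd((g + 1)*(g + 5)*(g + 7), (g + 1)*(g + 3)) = g + 1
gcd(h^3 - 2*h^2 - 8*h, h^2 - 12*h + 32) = h - 4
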